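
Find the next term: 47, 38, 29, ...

Differences: 38 - 47 = -9
This is an arithmetic sequence with common difference d = -9.
Next term = 29 + -9 = 20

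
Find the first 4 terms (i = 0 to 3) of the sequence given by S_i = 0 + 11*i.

This is an arithmetic sequence.
i=0: S_0 = 0 + 11*0 = 0
i=1: S_1 = 0 + 11*1 = 11
i=2: S_2 = 0 + 11*2 = 22
i=3: S_3 = 0 + 11*3 = 33
The first 4 terms are: [0, 11, 22, 33]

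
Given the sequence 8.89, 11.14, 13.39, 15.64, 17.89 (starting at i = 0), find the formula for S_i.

Check differences: 11.14 - 8.89 = 2.25
13.39 - 11.14 = 2.25
Common difference d = 2.25.
First term a = 8.89.
Formula: S_i = 8.89 + 2.25*i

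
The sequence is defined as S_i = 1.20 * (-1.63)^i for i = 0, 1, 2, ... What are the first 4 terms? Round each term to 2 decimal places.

This is a geometric sequence.
i=0: S_0 = 1.2 * (-1.63)^0 = 1.2
i=1: S_1 = 1.2 * (-1.63)^1 ≈ -1.96
i=2: S_2 = 1.2 * (-1.63)^2 ≈ 3.19
i=3: S_3 = 1.2 * (-1.63)^3 ≈ -5.2
The first 4 terms are: [1.2, -1.96, 3.19, -5.2]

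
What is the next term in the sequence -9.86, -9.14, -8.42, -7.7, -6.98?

Differences: -9.14 - -9.86 = 0.72
This is an arithmetic sequence with common difference d = 0.72.
Next term = -6.98 + 0.72 = -6.26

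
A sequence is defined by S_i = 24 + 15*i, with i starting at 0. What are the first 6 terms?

This is an arithmetic sequence.
i=0: S_0 = 24 + 15*0 = 24
i=1: S_1 = 24 + 15*1 = 39
i=2: S_2 = 24 + 15*2 = 54
i=3: S_3 = 24 + 15*3 = 69
i=4: S_4 = 24 + 15*4 = 84
i=5: S_5 = 24 + 15*5 = 99
The first 6 terms are: [24, 39, 54, 69, 84, 99]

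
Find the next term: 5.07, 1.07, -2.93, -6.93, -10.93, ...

Differences: 1.07 - 5.07 = -4.0
This is an arithmetic sequence with common difference d = -4.0.
Next term = -10.93 + -4.0 = -14.93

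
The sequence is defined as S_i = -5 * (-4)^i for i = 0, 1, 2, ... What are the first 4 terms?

This is a geometric sequence.
i=0: S_0 = -5 * (-4)^0 = -5
i=1: S_1 = -5 * (-4)^1 = 20
i=2: S_2 = -5 * (-4)^2 = -80
i=3: S_3 = -5 * (-4)^3 = 320
The first 4 terms are: [-5, 20, -80, 320]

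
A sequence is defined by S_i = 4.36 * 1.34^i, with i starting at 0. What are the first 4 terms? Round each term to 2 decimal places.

This is a geometric sequence.
i=0: S_0 = 4.36 * 1.34^0 = 4.36
i=1: S_1 = 4.36 * 1.34^1 ≈ 5.84
i=2: S_2 = 4.36 * 1.34^2 ≈ 7.83
i=3: S_3 = 4.36 * 1.34^3 ≈ 10.49
The first 4 terms are: [4.36, 5.84, 7.83, 10.49]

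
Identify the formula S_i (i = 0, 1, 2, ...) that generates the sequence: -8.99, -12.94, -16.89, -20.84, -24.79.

Check differences: -12.94 - -8.99 = -3.95
-16.89 - -12.94 = -3.95
Common difference d = -3.95.
First term a = -8.99.
Formula: S_i = -8.99 - 3.95*i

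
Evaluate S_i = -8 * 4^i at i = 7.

S_7 = -8 * 4^7 = -8 * 16384 = -131072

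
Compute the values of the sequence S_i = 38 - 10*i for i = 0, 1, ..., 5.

This is an arithmetic sequence.
i=0: S_0 = 38 + -10*0 = 38
i=1: S_1 = 38 + -10*1 = 28
i=2: S_2 = 38 + -10*2 = 18
i=3: S_3 = 38 + -10*3 = 8
i=4: S_4 = 38 + -10*4 = -2
i=5: S_5 = 38 + -10*5 = -12
The first 6 terms are: [38, 28, 18, 8, -2, -12]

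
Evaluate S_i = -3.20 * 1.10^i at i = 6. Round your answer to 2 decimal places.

S_6 = -3.2 * 1.1^6 ≈ -3.2 * 1.7716 ≈ -5.67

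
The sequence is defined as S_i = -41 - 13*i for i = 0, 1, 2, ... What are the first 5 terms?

This is an arithmetic sequence.
i=0: S_0 = -41 + -13*0 = -41
i=1: S_1 = -41 + -13*1 = -54
i=2: S_2 = -41 + -13*2 = -67
i=3: S_3 = -41 + -13*3 = -80
i=4: S_4 = -41 + -13*4 = -93
The first 5 terms are: [-41, -54, -67, -80, -93]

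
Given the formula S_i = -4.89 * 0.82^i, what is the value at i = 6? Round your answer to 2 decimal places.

S_6 = -4.89 * 0.82^6 ≈ -4.89 * 0.304 ≈ -1.49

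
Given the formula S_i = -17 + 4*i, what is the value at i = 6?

S_6 = -17 + 4*6 = -17 + 24 = 7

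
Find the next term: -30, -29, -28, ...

Differences: -29 - -30 = 1
This is an arithmetic sequence with common difference d = 1.
Next term = -28 + 1 = -27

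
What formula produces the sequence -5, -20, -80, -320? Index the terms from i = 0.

Check ratios: -20 / -5 = 4.0
Common ratio r = 4.
First term a = -5.
Formula: S_i = -5 * 4^i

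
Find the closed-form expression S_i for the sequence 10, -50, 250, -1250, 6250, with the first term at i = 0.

Check ratios: -50 / 10 = -5.0
Common ratio r = -5.
First term a = 10.
Formula: S_i = 10 * (-5)^i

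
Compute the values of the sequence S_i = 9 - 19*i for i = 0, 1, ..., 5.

This is an arithmetic sequence.
i=0: S_0 = 9 + -19*0 = 9
i=1: S_1 = 9 + -19*1 = -10
i=2: S_2 = 9 + -19*2 = -29
i=3: S_3 = 9 + -19*3 = -48
i=4: S_4 = 9 + -19*4 = -67
i=5: S_5 = 9 + -19*5 = -86
The first 6 terms are: [9, -10, -29, -48, -67, -86]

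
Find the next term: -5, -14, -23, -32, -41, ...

Differences: -14 - -5 = -9
This is an arithmetic sequence with common difference d = -9.
Next term = -41 + -9 = -50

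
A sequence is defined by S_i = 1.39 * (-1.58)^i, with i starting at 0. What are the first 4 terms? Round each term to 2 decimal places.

This is a geometric sequence.
i=0: S_0 = 1.39 * (-1.58)^0 = 1.39
i=1: S_1 = 1.39 * (-1.58)^1 ≈ -2.2
i=2: S_2 = 1.39 * (-1.58)^2 ≈ 3.47
i=3: S_3 = 1.39 * (-1.58)^3 ≈ -5.48
The first 4 terms are: [1.39, -2.2, 3.47, -5.48]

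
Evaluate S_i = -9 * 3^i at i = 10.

S_10 = -9 * 3^10 = -9 * 59049 = -531441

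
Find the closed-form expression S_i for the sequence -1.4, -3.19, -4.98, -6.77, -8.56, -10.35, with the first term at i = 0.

Check differences: -3.19 - -1.4 = -1.79
-4.98 - -3.19 = -1.79
Common difference d = -1.79.
First term a = -1.4.
Formula: S_i = -1.40 - 1.79*i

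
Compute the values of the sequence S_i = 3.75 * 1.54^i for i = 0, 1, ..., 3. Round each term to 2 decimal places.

This is a geometric sequence.
i=0: S_0 = 3.75 * 1.54^0 = 3.75
i=1: S_1 = 3.75 * 1.54^1 ≈ 5.78
i=2: S_2 = 3.75 * 1.54^2 ≈ 8.89
i=3: S_3 = 3.75 * 1.54^3 ≈ 13.7
The first 4 terms are: [3.75, 5.78, 8.89, 13.7]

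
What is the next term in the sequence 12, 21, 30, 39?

Differences: 21 - 12 = 9
This is an arithmetic sequence with common difference d = 9.
Next term = 39 + 9 = 48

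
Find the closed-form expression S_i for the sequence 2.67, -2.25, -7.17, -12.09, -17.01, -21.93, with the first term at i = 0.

Check differences: -2.25 - 2.67 = -4.92
-7.17 - -2.25 = -4.92
Common difference d = -4.92.
First term a = 2.67.
Formula: S_i = 2.67 - 4.92*i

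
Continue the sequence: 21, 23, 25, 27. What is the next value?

Differences: 23 - 21 = 2
This is an arithmetic sequence with common difference d = 2.
Next term = 27 + 2 = 29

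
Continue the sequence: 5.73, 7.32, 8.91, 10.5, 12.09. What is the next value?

Differences: 7.32 - 5.73 = 1.59
This is an arithmetic sequence with common difference d = 1.59.
Next term = 12.09 + 1.59 = 13.68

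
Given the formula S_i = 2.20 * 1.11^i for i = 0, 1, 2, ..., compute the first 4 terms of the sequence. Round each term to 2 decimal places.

This is a geometric sequence.
i=0: S_0 = 2.2 * 1.11^0 = 2.2
i=1: S_1 = 2.2 * 1.11^1 ≈ 2.44
i=2: S_2 = 2.2 * 1.11^2 ≈ 2.71
i=3: S_3 = 2.2 * 1.11^3 ≈ 3.01
The first 4 terms are: [2.2, 2.44, 2.71, 3.01]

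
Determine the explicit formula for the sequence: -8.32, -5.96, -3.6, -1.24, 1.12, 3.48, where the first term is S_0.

Check differences: -5.96 - -8.32 = 2.36
-3.6 - -5.96 = 2.36
Common difference d = 2.36.
First term a = -8.32.
Formula: S_i = -8.32 + 2.36*i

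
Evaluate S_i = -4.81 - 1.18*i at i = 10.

S_10 = -4.81 + -1.18*10 = -4.81 + -11.8 = -16.61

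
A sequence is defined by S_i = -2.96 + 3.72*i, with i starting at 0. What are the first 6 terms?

This is an arithmetic sequence.
i=0: S_0 = -2.96 + 3.72*0 = -2.96
i=1: S_1 = -2.96 + 3.72*1 = 0.76
i=2: S_2 = -2.96 + 3.72*2 = 4.48
i=3: S_3 = -2.96 + 3.72*3 = 8.2
i=4: S_4 = -2.96 + 3.72*4 = 11.92
i=5: S_5 = -2.96 + 3.72*5 = 15.64
The first 6 terms are: [-2.96, 0.76, 4.48, 8.2, 11.92, 15.64]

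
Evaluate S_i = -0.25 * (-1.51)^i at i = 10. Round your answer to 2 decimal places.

S_10 = -0.25 * (-1.51)^10 ≈ -0.25 * 61.6268 ≈ -15.41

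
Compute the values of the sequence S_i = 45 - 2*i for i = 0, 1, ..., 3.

This is an arithmetic sequence.
i=0: S_0 = 45 + -2*0 = 45
i=1: S_1 = 45 + -2*1 = 43
i=2: S_2 = 45 + -2*2 = 41
i=3: S_3 = 45 + -2*3 = 39
The first 4 terms are: [45, 43, 41, 39]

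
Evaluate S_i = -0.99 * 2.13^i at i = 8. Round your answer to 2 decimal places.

S_8 = -0.99 * 2.13^8 ≈ -0.99 * 423.6789 ≈ -419.44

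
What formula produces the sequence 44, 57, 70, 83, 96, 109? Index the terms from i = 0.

Check differences: 57 - 44 = 13
70 - 57 = 13
Common difference d = 13.
First term a = 44.
Formula: S_i = 44 + 13*i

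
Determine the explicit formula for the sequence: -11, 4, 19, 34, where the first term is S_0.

Check differences: 4 - -11 = 15
19 - 4 = 15
Common difference d = 15.
First term a = -11.
Formula: S_i = -11 + 15*i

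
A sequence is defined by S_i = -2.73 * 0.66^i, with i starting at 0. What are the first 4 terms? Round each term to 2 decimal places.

This is a geometric sequence.
i=0: S_0 = -2.73 * 0.66^0 = -2.73
i=1: S_1 = -2.73 * 0.66^1 ≈ -1.8
i=2: S_2 = -2.73 * 0.66^2 ≈ -1.19
i=3: S_3 = -2.73 * 0.66^3 ≈ -0.78
The first 4 terms are: [-2.73, -1.8, -1.19, -0.78]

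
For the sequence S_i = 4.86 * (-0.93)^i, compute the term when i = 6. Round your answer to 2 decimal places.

S_6 = 4.86 * (-0.93)^6 ≈ 4.86 * 0.647 ≈ 3.14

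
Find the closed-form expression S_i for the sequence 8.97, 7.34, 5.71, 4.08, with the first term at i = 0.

Check differences: 7.34 - 8.97 = -1.63
5.71 - 7.34 = -1.63
Common difference d = -1.63.
First term a = 8.97.
Formula: S_i = 8.97 - 1.63*i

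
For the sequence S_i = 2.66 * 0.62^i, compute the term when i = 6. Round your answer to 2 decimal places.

S_6 = 2.66 * 0.62^6 ≈ 2.66 * 0.0568 ≈ 0.15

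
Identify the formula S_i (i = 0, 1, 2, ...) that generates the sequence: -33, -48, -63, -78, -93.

Check differences: -48 - -33 = -15
-63 - -48 = -15
Common difference d = -15.
First term a = -33.
Formula: S_i = -33 - 15*i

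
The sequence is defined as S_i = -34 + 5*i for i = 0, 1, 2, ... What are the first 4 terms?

This is an arithmetic sequence.
i=0: S_0 = -34 + 5*0 = -34
i=1: S_1 = -34 + 5*1 = -29
i=2: S_2 = -34 + 5*2 = -24
i=3: S_3 = -34 + 5*3 = -19
The first 4 terms are: [-34, -29, -24, -19]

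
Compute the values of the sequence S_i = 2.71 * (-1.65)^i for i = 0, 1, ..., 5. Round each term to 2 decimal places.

This is a geometric sequence.
i=0: S_0 = 2.71 * (-1.65)^0 = 2.71
i=1: S_1 = 2.71 * (-1.65)^1 ≈ -4.47
i=2: S_2 = 2.71 * (-1.65)^2 ≈ 7.38
i=3: S_3 = 2.71 * (-1.65)^3 ≈ -12.17
i=4: S_4 = 2.71 * (-1.65)^4 ≈ 20.09
i=5: S_5 = 2.71 * (-1.65)^5 ≈ -33.14
The first 6 terms are: [2.71, -4.47, 7.38, -12.17, 20.09, -33.14]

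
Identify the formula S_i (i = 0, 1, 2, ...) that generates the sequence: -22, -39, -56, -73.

Check differences: -39 - -22 = -17
-56 - -39 = -17
Common difference d = -17.
First term a = -22.
Formula: S_i = -22 - 17*i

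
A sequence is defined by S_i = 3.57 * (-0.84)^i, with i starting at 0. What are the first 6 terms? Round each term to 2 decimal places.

This is a geometric sequence.
i=0: S_0 = 3.57 * (-0.84)^0 = 3.57
i=1: S_1 = 3.57 * (-0.84)^1 ≈ -3.0
i=2: S_2 = 3.57 * (-0.84)^2 ≈ 2.52
i=3: S_3 = 3.57 * (-0.84)^3 ≈ -2.12
i=4: S_4 = 3.57 * (-0.84)^4 ≈ 1.78
i=5: S_5 = 3.57 * (-0.84)^5 ≈ -1.49
The first 6 terms are: [3.57, -3.0, 2.52, -2.12, 1.78, -1.49]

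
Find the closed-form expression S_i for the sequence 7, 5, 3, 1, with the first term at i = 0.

Check differences: 5 - 7 = -2
3 - 5 = -2
Common difference d = -2.
First term a = 7.
Formula: S_i = 7 - 2*i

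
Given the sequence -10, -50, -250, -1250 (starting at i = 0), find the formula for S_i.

Check ratios: -50 / -10 = 5.0
Common ratio r = 5.
First term a = -10.
Formula: S_i = -10 * 5^i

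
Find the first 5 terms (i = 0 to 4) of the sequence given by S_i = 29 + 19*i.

This is an arithmetic sequence.
i=0: S_0 = 29 + 19*0 = 29
i=1: S_1 = 29 + 19*1 = 48
i=2: S_2 = 29 + 19*2 = 67
i=3: S_3 = 29 + 19*3 = 86
i=4: S_4 = 29 + 19*4 = 105
The first 5 terms are: [29, 48, 67, 86, 105]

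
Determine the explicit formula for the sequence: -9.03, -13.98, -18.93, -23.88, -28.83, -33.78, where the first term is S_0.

Check differences: -13.98 - -9.03 = -4.95
-18.93 - -13.98 = -4.95
Common difference d = -4.95.
First term a = -9.03.
Formula: S_i = -9.03 - 4.95*i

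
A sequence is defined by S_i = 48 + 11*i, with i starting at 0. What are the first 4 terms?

This is an arithmetic sequence.
i=0: S_0 = 48 + 11*0 = 48
i=1: S_1 = 48 + 11*1 = 59
i=2: S_2 = 48 + 11*2 = 70
i=3: S_3 = 48 + 11*3 = 81
The first 4 terms are: [48, 59, 70, 81]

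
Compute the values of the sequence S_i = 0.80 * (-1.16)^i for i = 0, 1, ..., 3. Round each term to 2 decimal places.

This is a geometric sequence.
i=0: S_0 = 0.8 * (-1.16)^0 = 0.8
i=1: S_1 = 0.8 * (-1.16)^1 ≈ -0.93
i=2: S_2 = 0.8 * (-1.16)^2 ≈ 1.08
i=3: S_3 = 0.8 * (-1.16)^3 ≈ -1.25
The first 4 terms are: [0.8, -0.93, 1.08, -1.25]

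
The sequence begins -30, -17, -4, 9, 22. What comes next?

Differences: -17 - -30 = 13
This is an arithmetic sequence with common difference d = 13.
Next term = 22 + 13 = 35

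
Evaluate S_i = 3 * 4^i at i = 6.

S_6 = 3 * 4^6 = 3 * 4096 = 12288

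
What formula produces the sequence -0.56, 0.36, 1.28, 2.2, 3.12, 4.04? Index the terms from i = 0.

Check differences: 0.36 - -0.56 = 0.92
1.28 - 0.36 = 0.92
Common difference d = 0.92.
First term a = -0.56.
Formula: S_i = -0.56 + 0.92*i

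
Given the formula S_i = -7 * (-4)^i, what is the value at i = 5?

S_5 = -7 * (-4)^5 = -7 * -1024 = 7168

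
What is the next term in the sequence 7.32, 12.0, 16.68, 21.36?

Differences: 12.0 - 7.32 = 4.68
This is an arithmetic sequence with common difference d = 4.68.
Next term = 21.36 + 4.68 = 26.04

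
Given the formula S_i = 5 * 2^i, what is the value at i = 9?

S_9 = 5 * 2^9 = 5 * 512 = 2560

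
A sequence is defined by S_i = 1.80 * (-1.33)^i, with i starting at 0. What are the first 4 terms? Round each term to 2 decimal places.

This is a geometric sequence.
i=0: S_0 = 1.8 * (-1.33)^0 = 1.8
i=1: S_1 = 1.8 * (-1.33)^1 ≈ -2.39
i=2: S_2 = 1.8 * (-1.33)^2 ≈ 3.18
i=3: S_3 = 1.8 * (-1.33)^3 ≈ -4.23
The first 4 terms are: [1.8, -2.39, 3.18, -4.23]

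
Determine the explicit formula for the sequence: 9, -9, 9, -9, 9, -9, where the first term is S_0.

Check ratios: -9 / 9 = -1.0
Common ratio r = -1.
First term a = 9.
Formula: S_i = 9 * (-1)^i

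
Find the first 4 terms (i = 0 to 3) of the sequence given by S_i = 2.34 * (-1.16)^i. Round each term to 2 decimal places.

This is a geometric sequence.
i=0: S_0 = 2.34 * (-1.16)^0 = 2.34
i=1: S_1 = 2.34 * (-1.16)^1 ≈ -2.71
i=2: S_2 = 2.34 * (-1.16)^2 ≈ 3.15
i=3: S_3 = 2.34 * (-1.16)^3 ≈ -3.65
The first 4 terms are: [2.34, -2.71, 3.15, -3.65]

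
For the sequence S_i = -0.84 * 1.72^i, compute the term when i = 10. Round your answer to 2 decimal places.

S_10 = -0.84 * 1.72^10 ≈ -0.84 * 226.6128 ≈ -190.35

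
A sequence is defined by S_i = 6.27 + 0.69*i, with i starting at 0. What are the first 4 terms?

This is an arithmetic sequence.
i=0: S_0 = 6.27 + 0.69*0 = 6.27
i=1: S_1 = 6.27 + 0.69*1 = 6.96
i=2: S_2 = 6.27 + 0.69*2 = 7.65
i=3: S_3 = 6.27 + 0.69*3 = 8.34
The first 4 terms are: [6.27, 6.96, 7.65, 8.34]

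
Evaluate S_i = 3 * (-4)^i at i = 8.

S_8 = 3 * (-4)^8 = 3 * 65536 = 196608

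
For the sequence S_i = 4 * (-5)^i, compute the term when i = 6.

S_6 = 4 * (-5)^6 = 4 * 15625 = 62500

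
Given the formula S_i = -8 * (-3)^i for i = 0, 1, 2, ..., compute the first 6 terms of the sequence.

This is a geometric sequence.
i=0: S_0 = -8 * (-3)^0 = -8
i=1: S_1 = -8 * (-3)^1 = 24
i=2: S_2 = -8 * (-3)^2 = -72
i=3: S_3 = -8 * (-3)^3 = 216
i=4: S_4 = -8 * (-3)^4 = -648
i=5: S_5 = -8 * (-3)^5 = 1944
The first 6 terms are: [-8, 24, -72, 216, -648, 1944]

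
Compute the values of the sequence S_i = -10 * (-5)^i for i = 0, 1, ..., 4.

This is a geometric sequence.
i=0: S_0 = -10 * (-5)^0 = -10
i=1: S_1 = -10 * (-5)^1 = 50
i=2: S_2 = -10 * (-5)^2 = -250
i=3: S_3 = -10 * (-5)^3 = 1250
i=4: S_4 = -10 * (-5)^4 = -6250
The first 5 terms are: [-10, 50, -250, 1250, -6250]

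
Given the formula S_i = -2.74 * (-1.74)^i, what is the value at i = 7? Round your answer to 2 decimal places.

S_7 = -2.74 * (-1.74)^7 ≈ -2.74 * -48.2886 ≈ 132.31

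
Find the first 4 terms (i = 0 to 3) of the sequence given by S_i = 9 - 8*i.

This is an arithmetic sequence.
i=0: S_0 = 9 + -8*0 = 9
i=1: S_1 = 9 + -8*1 = 1
i=2: S_2 = 9 + -8*2 = -7
i=3: S_3 = 9 + -8*3 = -15
The first 4 terms are: [9, 1, -7, -15]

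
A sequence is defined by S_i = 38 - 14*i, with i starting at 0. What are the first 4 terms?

This is an arithmetic sequence.
i=0: S_0 = 38 + -14*0 = 38
i=1: S_1 = 38 + -14*1 = 24
i=2: S_2 = 38 + -14*2 = 10
i=3: S_3 = 38 + -14*3 = -4
The first 4 terms are: [38, 24, 10, -4]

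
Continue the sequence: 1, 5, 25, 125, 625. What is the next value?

Ratios: 5 / 1 = 5.0
This is a geometric sequence with common ratio r = 5.
Next term = 625 * 5 = 3125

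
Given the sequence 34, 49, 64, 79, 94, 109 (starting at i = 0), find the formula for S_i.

Check differences: 49 - 34 = 15
64 - 49 = 15
Common difference d = 15.
First term a = 34.
Formula: S_i = 34 + 15*i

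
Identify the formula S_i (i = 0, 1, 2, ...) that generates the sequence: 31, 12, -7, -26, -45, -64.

Check differences: 12 - 31 = -19
-7 - 12 = -19
Common difference d = -19.
First term a = 31.
Formula: S_i = 31 - 19*i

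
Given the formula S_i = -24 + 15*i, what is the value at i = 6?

S_6 = -24 + 15*6 = -24 + 90 = 66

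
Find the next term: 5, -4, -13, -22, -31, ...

Differences: -4 - 5 = -9
This is an arithmetic sequence with common difference d = -9.
Next term = -31 + -9 = -40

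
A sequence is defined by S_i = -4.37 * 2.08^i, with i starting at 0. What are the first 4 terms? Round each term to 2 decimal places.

This is a geometric sequence.
i=0: S_0 = -4.37 * 2.08^0 = -4.37
i=1: S_1 = -4.37 * 2.08^1 ≈ -9.09
i=2: S_2 = -4.37 * 2.08^2 ≈ -18.91
i=3: S_3 = -4.37 * 2.08^3 ≈ -39.33
The first 4 terms are: [-4.37, -9.09, -18.91, -39.33]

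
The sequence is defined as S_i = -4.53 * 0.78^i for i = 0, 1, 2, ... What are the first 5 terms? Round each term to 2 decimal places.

This is a geometric sequence.
i=0: S_0 = -4.53 * 0.78^0 = -4.53
i=1: S_1 = -4.53 * 0.78^1 ≈ -3.53
i=2: S_2 = -4.53 * 0.78^2 ≈ -2.76
i=3: S_3 = -4.53 * 0.78^3 ≈ -2.15
i=4: S_4 = -4.53 * 0.78^4 ≈ -1.68
The first 5 terms are: [-4.53, -3.53, -2.76, -2.15, -1.68]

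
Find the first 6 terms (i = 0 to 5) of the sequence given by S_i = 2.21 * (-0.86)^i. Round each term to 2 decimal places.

This is a geometric sequence.
i=0: S_0 = 2.21 * (-0.86)^0 = 2.21
i=1: S_1 = 2.21 * (-0.86)^1 ≈ -1.9
i=2: S_2 = 2.21 * (-0.86)^2 ≈ 1.63
i=3: S_3 = 2.21 * (-0.86)^3 ≈ -1.41
i=4: S_4 = 2.21 * (-0.86)^4 ≈ 1.21
i=5: S_5 = 2.21 * (-0.86)^5 ≈ -1.04
The first 6 terms are: [2.21, -1.9, 1.63, -1.41, 1.21, -1.04]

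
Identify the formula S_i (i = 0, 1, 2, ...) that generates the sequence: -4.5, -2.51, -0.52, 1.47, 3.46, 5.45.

Check differences: -2.51 - -4.5 = 1.99
-0.52 - -2.51 = 1.99
Common difference d = 1.99.
First term a = -4.5.
Formula: S_i = -4.50 + 1.99*i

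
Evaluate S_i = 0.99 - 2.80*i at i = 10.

S_10 = 0.99 + -2.8*10 = 0.99 + -28.0 = -27.01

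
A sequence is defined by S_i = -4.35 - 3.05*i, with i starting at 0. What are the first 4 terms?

This is an arithmetic sequence.
i=0: S_0 = -4.35 + -3.05*0 = -4.35
i=1: S_1 = -4.35 + -3.05*1 = -7.4
i=2: S_2 = -4.35 + -3.05*2 = -10.45
i=3: S_3 = -4.35 + -3.05*3 = -13.5
The first 4 terms are: [-4.35, -7.4, -10.45, -13.5]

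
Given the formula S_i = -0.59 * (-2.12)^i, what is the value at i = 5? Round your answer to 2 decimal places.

S_5 = -0.59 * (-2.12)^5 ≈ -0.59 * -42.8232 ≈ 25.27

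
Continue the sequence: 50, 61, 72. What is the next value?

Differences: 61 - 50 = 11
This is an arithmetic sequence with common difference d = 11.
Next term = 72 + 11 = 83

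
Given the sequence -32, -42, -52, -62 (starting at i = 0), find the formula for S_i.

Check differences: -42 - -32 = -10
-52 - -42 = -10
Common difference d = -10.
First term a = -32.
Formula: S_i = -32 - 10*i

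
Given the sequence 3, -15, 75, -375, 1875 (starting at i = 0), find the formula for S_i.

Check ratios: -15 / 3 = -5.0
Common ratio r = -5.
First term a = 3.
Formula: S_i = 3 * (-5)^i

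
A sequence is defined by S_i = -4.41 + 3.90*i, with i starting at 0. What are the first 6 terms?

This is an arithmetic sequence.
i=0: S_0 = -4.41 + 3.9*0 = -4.41
i=1: S_1 = -4.41 + 3.9*1 = -0.51
i=2: S_2 = -4.41 + 3.9*2 = 3.39
i=3: S_3 = -4.41 + 3.9*3 = 7.29
i=4: S_4 = -4.41 + 3.9*4 = 11.19
i=5: S_5 = -4.41 + 3.9*5 = 15.09
The first 6 terms are: [-4.41, -0.51, 3.39, 7.29, 11.19, 15.09]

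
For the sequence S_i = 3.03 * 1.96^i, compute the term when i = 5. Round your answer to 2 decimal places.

S_5 = 3.03 * 1.96^5 ≈ 3.03 * 28.9255 ≈ 87.64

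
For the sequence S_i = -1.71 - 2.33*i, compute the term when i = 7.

S_7 = -1.71 + -2.33*7 = -1.71 + -16.31 = -18.02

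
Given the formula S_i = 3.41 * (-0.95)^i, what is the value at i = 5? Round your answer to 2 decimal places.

S_5 = 3.41 * (-0.95)^5 ≈ 3.41 * -0.7738 ≈ -2.64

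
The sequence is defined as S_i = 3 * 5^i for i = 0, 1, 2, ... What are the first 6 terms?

This is a geometric sequence.
i=0: S_0 = 3 * 5^0 = 3
i=1: S_1 = 3 * 5^1 = 15
i=2: S_2 = 3 * 5^2 = 75
i=3: S_3 = 3 * 5^3 = 375
i=4: S_4 = 3 * 5^4 = 1875
i=5: S_5 = 3 * 5^5 = 9375
The first 6 terms are: [3, 15, 75, 375, 1875, 9375]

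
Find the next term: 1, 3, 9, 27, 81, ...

Ratios: 3 / 1 = 3.0
This is a geometric sequence with common ratio r = 3.
Next term = 81 * 3 = 243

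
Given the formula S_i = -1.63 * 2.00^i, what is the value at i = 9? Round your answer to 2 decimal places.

S_9 = -1.63 * 2.0^9 = -1.63 * 512 = -834.56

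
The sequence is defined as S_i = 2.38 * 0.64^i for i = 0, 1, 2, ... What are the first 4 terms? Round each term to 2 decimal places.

This is a geometric sequence.
i=0: S_0 = 2.38 * 0.64^0 = 2.38
i=1: S_1 = 2.38 * 0.64^1 ≈ 1.52
i=2: S_2 = 2.38 * 0.64^2 ≈ 0.97
i=3: S_3 = 2.38 * 0.64^3 ≈ 0.62
The first 4 terms are: [2.38, 1.52, 0.97, 0.62]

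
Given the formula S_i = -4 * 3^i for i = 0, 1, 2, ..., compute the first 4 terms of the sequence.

This is a geometric sequence.
i=0: S_0 = -4 * 3^0 = -4
i=1: S_1 = -4 * 3^1 = -12
i=2: S_2 = -4 * 3^2 = -36
i=3: S_3 = -4 * 3^3 = -108
The first 4 terms are: [-4, -12, -36, -108]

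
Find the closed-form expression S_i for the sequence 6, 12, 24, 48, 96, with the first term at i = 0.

Check ratios: 12 / 6 = 2.0
Common ratio r = 2.
First term a = 6.
Formula: S_i = 6 * 2^i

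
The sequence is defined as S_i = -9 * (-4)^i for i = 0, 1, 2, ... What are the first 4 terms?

This is a geometric sequence.
i=0: S_0 = -9 * (-4)^0 = -9
i=1: S_1 = -9 * (-4)^1 = 36
i=2: S_2 = -9 * (-4)^2 = -144
i=3: S_3 = -9 * (-4)^3 = 576
The first 4 terms are: [-9, 36, -144, 576]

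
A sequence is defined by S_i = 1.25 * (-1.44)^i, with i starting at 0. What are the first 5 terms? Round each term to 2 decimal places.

This is a geometric sequence.
i=0: S_0 = 1.25 * (-1.44)^0 = 1.25
i=1: S_1 = 1.25 * (-1.44)^1 = -1.8
i=2: S_2 = 1.25 * (-1.44)^2 ≈ 2.59
i=3: S_3 = 1.25 * (-1.44)^3 ≈ -3.73
i=4: S_4 = 1.25 * (-1.44)^4 ≈ 5.37
The first 5 terms are: [1.25, -1.8, 2.59, -3.73, 5.37]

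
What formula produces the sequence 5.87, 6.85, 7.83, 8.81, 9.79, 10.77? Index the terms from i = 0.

Check differences: 6.85 - 5.87 = 0.98
7.83 - 6.85 = 0.98
Common difference d = 0.98.
First term a = 5.87.
Formula: S_i = 5.87 + 0.98*i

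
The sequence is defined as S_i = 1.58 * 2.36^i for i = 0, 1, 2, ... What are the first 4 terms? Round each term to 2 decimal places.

This is a geometric sequence.
i=0: S_0 = 1.58 * 2.36^0 = 1.58
i=1: S_1 = 1.58 * 2.36^1 ≈ 3.73
i=2: S_2 = 1.58 * 2.36^2 ≈ 8.8
i=3: S_3 = 1.58 * 2.36^3 ≈ 20.77
The first 4 terms are: [1.58, 3.73, 8.8, 20.77]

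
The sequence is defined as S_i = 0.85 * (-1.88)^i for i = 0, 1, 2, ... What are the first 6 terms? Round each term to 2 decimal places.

This is a geometric sequence.
i=0: S_0 = 0.85 * (-1.88)^0 = 0.85
i=1: S_1 = 0.85 * (-1.88)^1 ≈ -1.6
i=2: S_2 = 0.85 * (-1.88)^2 ≈ 3.0
i=3: S_3 = 0.85 * (-1.88)^3 ≈ -5.65
i=4: S_4 = 0.85 * (-1.88)^4 ≈ 10.62
i=5: S_5 = 0.85 * (-1.88)^5 ≈ -19.96
The first 6 terms are: [0.85, -1.6, 3.0, -5.65, 10.62, -19.96]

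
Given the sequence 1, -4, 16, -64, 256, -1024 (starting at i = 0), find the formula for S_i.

Check ratios: -4 / 1 = -4.0
Common ratio r = -4.
First term a = 1.
Formula: S_i = 1 * (-4)^i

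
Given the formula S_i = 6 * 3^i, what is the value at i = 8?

S_8 = 6 * 3^8 = 6 * 6561 = 39366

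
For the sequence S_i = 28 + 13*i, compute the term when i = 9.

S_9 = 28 + 13*9 = 28 + 117 = 145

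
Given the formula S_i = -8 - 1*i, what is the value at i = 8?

S_8 = -8 + -1*8 = -8 + -8 = -16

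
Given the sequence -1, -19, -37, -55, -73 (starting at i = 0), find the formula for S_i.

Check differences: -19 - -1 = -18
-37 - -19 = -18
Common difference d = -18.
First term a = -1.
Formula: S_i = -1 - 18*i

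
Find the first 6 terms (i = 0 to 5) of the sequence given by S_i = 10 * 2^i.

This is a geometric sequence.
i=0: S_0 = 10 * 2^0 = 10
i=1: S_1 = 10 * 2^1 = 20
i=2: S_2 = 10 * 2^2 = 40
i=3: S_3 = 10 * 2^3 = 80
i=4: S_4 = 10 * 2^4 = 160
i=5: S_5 = 10 * 2^5 = 320
The first 6 terms are: [10, 20, 40, 80, 160, 320]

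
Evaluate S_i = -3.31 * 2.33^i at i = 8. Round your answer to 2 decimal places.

S_8 = -3.31 * 2.33^8 ≈ -3.31 * 868.6551 ≈ -2875.25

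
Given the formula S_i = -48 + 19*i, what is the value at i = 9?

S_9 = -48 + 19*9 = -48 + 171 = 123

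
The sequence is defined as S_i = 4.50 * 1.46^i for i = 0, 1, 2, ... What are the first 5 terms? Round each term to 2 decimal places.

This is a geometric sequence.
i=0: S_0 = 4.5 * 1.46^0 = 4.5
i=1: S_1 = 4.5 * 1.46^1 = 6.57
i=2: S_2 = 4.5 * 1.46^2 ≈ 9.59
i=3: S_3 = 4.5 * 1.46^3 ≈ 14.0
i=4: S_4 = 4.5 * 1.46^4 ≈ 20.45
The first 5 terms are: [4.5, 6.57, 9.59, 14.0, 20.45]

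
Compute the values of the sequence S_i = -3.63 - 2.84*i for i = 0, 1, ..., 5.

This is an arithmetic sequence.
i=0: S_0 = -3.63 + -2.84*0 = -3.63
i=1: S_1 = -3.63 + -2.84*1 = -6.47
i=2: S_2 = -3.63 + -2.84*2 = -9.31
i=3: S_3 = -3.63 + -2.84*3 = -12.15
i=4: S_4 = -3.63 + -2.84*4 = -14.99
i=5: S_5 = -3.63 + -2.84*5 = -17.83
The first 6 terms are: [-3.63, -6.47, -9.31, -12.15, -14.99, -17.83]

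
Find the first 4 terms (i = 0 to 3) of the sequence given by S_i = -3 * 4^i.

This is a geometric sequence.
i=0: S_0 = -3 * 4^0 = -3
i=1: S_1 = -3 * 4^1 = -12
i=2: S_2 = -3 * 4^2 = -48
i=3: S_3 = -3 * 4^3 = -192
The first 4 terms are: [-3, -12, -48, -192]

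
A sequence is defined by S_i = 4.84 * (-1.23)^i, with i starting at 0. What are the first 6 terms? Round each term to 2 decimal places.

This is a geometric sequence.
i=0: S_0 = 4.84 * (-1.23)^0 = 4.84
i=1: S_1 = 4.84 * (-1.23)^1 ≈ -5.95
i=2: S_2 = 4.84 * (-1.23)^2 ≈ 7.32
i=3: S_3 = 4.84 * (-1.23)^3 ≈ -9.01
i=4: S_4 = 4.84 * (-1.23)^4 ≈ 11.08
i=5: S_5 = 4.84 * (-1.23)^5 ≈ -13.63
The first 6 terms are: [4.84, -5.95, 7.32, -9.01, 11.08, -13.63]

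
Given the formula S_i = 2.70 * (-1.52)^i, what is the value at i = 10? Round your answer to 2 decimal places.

S_10 = 2.7 * (-1.52)^10 ≈ 2.7 * 65.8318 ≈ 177.75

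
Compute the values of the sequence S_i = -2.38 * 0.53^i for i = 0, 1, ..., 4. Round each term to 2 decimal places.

This is a geometric sequence.
i=0: S_0 = -2.38 * 0.53^0 = -2.38
i=1: S_1 = -2.38 * 0.53^1 ≈ -1.26
i=2: S_2 = -2.38 * 0.53^2 ≈ -0.67
i=3: S_3 = -2.38 * 0.53^3 ≈ -0.35
i=4: S_4 = -2.38 * 0.53^4 ≈ -0.19
The first 5 terms are: [-2.38, -1.26, -0.67, -0.35, -0.19]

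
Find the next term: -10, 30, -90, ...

Ratios: 30 / -10 = -3.0
This is a geometric sequence with common ratio r = -3.
Next term = -90 * -3 = 270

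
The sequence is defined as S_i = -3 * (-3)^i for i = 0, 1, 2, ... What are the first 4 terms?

This is a geometric sequence.
i=0: S_0 = -3 * (-3)^0 = -3
i=1: S_1 = -3 * (-3)^1 = 9
i=2: S_2 = -3 * (-3)^2 = -27
i=3: S_3 = -3 * (-3)^3 = 81
The first 4 terms are: [-3, 9, -27, 81]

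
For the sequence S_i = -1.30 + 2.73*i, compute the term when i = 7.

S_7 = -1.3 + 2.73*7 = -1.3 + 19.11 = 17.81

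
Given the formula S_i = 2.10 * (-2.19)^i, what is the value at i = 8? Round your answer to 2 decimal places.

S_8 = 2.1 * (-2.19)^8 ≈ 2.1 * 529.1185 ≈ 1111.15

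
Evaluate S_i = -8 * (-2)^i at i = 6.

S_6 = -8 * (-2)^6 = -8 * 64 = -512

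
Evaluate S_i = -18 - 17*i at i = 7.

S_7 = -18 + -17*7 = -18 + -119 = -137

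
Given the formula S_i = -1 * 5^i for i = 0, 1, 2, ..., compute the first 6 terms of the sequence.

This is a geometric sequence.
i=0: S_0 = -1 * 5^0 = -1
i=1: S_1 = -1 * 5^1 = -5
i=2: S_2 = -1 * 5^2 = -25
i=3: S_3 = -1 * 5^3 = -125
i=4: S_4 = -1 * 5^4 = -625
i=5: S_5 = -1 * 5^5 = -3125
The first 6 terms are: [-1, -5, -25, -125, -625, -3125]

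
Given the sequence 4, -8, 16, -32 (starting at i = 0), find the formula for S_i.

Check ratios: -8 / 4 = -2.0
Common ratio r = -2.
First term a = 4.
Formula: S_i = 4 * (-2)^i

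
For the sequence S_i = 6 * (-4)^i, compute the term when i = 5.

S_5 = 6 * (-4)^5 = 6 * -1024 = -6144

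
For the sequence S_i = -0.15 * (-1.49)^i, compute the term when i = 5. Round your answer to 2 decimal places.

S_5 = -0.15 * (-1.49)^5 ≈ -0.15 * -7.344 ≈ 1.1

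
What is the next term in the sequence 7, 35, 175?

Ratios: 35 / 7 = 5.0
This is a geometric sequence with common ratio r = 5.
Next term = 175 * 5 = 875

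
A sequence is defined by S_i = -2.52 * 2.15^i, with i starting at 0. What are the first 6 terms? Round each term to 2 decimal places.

This is a geometric sequence.
i=0: S_0 = -2.52 * 2.15^0 = -2.52
i=1: S_1 = -2.52 * 2.15^1 ≈ -5.42
i=2: S_2 = -2.52 * 2.15^2 ≈ -11.65
i=3: S_3 = -2.52 * 2.15^3 ≈ -25.04
i=4: S_4 = -2.52 * 2.15^4 ≈ -53.85
i=5: S_5 = -2.52 * 2.15^5 ≈ -115.77
The first 6 terms are: [-2.52, -5.42, -11.65, -25.04, -53.85, -115.77]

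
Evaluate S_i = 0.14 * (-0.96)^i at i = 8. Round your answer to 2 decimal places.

S_8 = 0.14 * (-0.96)^8 ≈ 0.14 * 0.7214 ≈ 0.1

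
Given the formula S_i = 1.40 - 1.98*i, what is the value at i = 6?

S_6 = 1.4 + -1.98*6 = 1.4 + -11.88 = -10.48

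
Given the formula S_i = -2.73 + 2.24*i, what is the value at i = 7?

S_7 = -2.73 + 2.24*7 = -2.73 + 15.68 = 12.95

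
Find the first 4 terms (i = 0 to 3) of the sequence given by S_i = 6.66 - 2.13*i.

This is an arithmetic sequence.
i=0: S_0 = 6.66 + -2.13*0 = 6.66
i=1: S_1 = 6.66 + -2.13*1 = 4.53
i=2: S_2 = 6.66 + -2.13*2 = 2.4
i=3: S_3 = 6.66 + -2.13*3 = 0.27
The first 4 terms are: [6.66, 4.53, 2.4, 0.27]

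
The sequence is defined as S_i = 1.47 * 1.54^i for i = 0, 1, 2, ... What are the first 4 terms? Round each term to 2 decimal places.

This is a geometric sequence.
i=0: S_0 = 1.47 * 1.54^0 = 1.47
i=1: S_1 = 1.47 * 1.54^1 ≈ 2.26
i=2: S_2 = 1.47 * 1.54^2 ≈ 3.49
i=3: S_3 = 1.47 * 1.54^3 ≈ 5.37
The first 4 terms are: [1.47, 2.26, 3.49, 5.37]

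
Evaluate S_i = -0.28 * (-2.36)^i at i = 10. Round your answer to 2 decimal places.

S_10 = -0.28 * (-2.36)^10 ≈ -0.28 * 5359.4476 ≈ -1500.65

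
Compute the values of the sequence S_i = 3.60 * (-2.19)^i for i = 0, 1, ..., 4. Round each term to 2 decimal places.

This is a geometric sequence.
i=0: S_0 = 3.6 * (-2.19)^0 = 3.6
i=1: S_1 = 3.6 * (-2.19)^1 ≈ -7.88
i=2: S_2 = 3.6 * (-2.19)^2 ≈ 17.27
i=3: S_3 = 3.6 * (-2.19)^3 ≈ -37.81
i=4: S_4 = 3.6 * (-2.19)^4 ≈ 82.81
The first 5 terms are: [3.6, -7.88, 17.27, -37.81, 82.81]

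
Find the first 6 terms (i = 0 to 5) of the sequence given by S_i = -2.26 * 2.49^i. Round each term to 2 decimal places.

This is a geometric sequence.
i=0: S_0 = -2.26 * 2.49^0 = -2.26
i=1: S_1 = -2.26 * 2.49^1 ≈ -5.63
i=2: S_2 = -2.26 * 2.49^2 ≈ -14.01
i=3: S_3 = -2.26 * 2.49^3 ≈ -34.89
i=4: S_4 = -2.26 * 2.49^4 ≈ -86.88
i=5: S_5 = -2.26 * 2.49^5 ≈ -216.32
The first 6 terms are: [-2.26, -5.63, -14.01, -34.89, -86.88, -216.32]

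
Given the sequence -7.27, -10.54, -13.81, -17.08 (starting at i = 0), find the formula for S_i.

Check differences: -10.54 - -7.27 = -3.27
-13.81 - -10.54 = -3.27
Common difference d = -3.27.
First term a = -7.27.
Formula: S_i = -7.27 - 3.27*i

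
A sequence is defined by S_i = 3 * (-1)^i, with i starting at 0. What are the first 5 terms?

This is a geometric sequence.
i=0: S_0 = 3 * (-1)^0 = 3
i=1: S_1 = 3 * (-1)^1 = -3
i=2: S_2 = 3 * (-1)^2 = 3
i=3: S_3 = 3 * (-1)^3 = -3
i=4: S_4 = 3 * (-1)^4 = 3
The first 5 terms are: [3, -3, 3, -3, 3]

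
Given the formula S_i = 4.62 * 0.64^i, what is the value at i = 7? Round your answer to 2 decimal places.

S_7 = 4.62 * 0.64^7 ≈ 4.62 * 0.044 ≈ 0.2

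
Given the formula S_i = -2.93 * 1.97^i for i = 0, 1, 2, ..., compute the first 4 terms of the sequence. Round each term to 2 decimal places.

This is a geometric sequence.
i=0: S_0 = -2.93 * 1.97^0 = -2.93
i=1: S_1 = -2.93 * 1.97^1 ≈ -5.77
i=2: S_2 = -2.93 * 1.97^2 ≈ -11.37
i=3: S_3 = -2.93 * 1.97^3 ≈ -22.4
The first 4 terms are: [-2.93, -5.77, -11.37, -22.4]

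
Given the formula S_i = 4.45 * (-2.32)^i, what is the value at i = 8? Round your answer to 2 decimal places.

S_8 = 4.45 * (-2.32)^8 ≈ 4.45 * 839.2742 ≈ 3734.77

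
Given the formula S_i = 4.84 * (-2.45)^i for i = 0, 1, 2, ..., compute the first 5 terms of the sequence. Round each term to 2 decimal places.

This is a geometric sequence.
i=0: S_0 = 4.84 * (-2.45)^0 = 4.84
i=1: S_1 = 4.84 * (-2.45)^1 ≈ -11.86
i=2: S_2 = 4.84 * (-2.45)^2 ≈ 29.05
i=3: S_3 = 4.84 * (-2.45)^3 ≈ -71.18
i=4: S_4 = 4.84 * (-2.45)^4 ≈ 174.39
The first 5 terms are: [4.84, -11.86, 29.05, -71.18, 174.39]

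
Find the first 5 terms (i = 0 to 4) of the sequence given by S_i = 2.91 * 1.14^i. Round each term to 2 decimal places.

This is a geometric sequence.
i=0: S_0 = 2.91 * 1.14^0 = 2.91
i=1: S_1 = 2.91 * 1.14^1 ≈ 3.32
i=2: S_2 = 2.91 * 1.14^2 ≈ 3.78
i=3: S_3 = 2.91 * 1.14^3 ≈ 4.31
i=4: S_4 = 2.91 * 1.14^4 ≈ 4.91
The first 5 terms are: [2.91, 3.32, 3.78, 4.31, 4.91]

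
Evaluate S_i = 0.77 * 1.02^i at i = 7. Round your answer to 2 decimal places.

S_7 = 0.77 * 1.02^7 ≈ 0.77 * 1.1487 ≈ 0.88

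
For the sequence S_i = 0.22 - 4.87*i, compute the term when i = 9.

S_9 = 0.22 + -4.87*9 = 0.22 + -43.83 = -43.61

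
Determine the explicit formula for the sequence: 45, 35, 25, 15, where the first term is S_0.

Check differences: 35 - 45 = -10
25 - 35 = -10
Common difference d = -10.
First term a = 45.
Formula: S_i = 45 - 10*i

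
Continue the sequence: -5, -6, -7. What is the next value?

Differences: -6 - -5 = -1
This is an arithmetic sequence with common difference d = -1.
Next term = -7 + -1 = -8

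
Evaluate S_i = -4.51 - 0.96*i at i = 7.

S_7 = -4.51 + -0.96*7 = -4.51 + -6.72 = -11.23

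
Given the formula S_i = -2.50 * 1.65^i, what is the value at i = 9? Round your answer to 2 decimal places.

S_9 = -2.5 * 1.65^9 ≈ -2.5 * 90.6474 ≈ -226.62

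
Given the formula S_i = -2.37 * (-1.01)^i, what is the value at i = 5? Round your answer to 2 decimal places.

S_5 = -2.37 * (-1.01)^5 ≈ -2.37 * -1.051 ≈ 2.49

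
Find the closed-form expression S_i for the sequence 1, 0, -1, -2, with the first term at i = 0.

Check differences: 0 - 1 = -1
-1 - 0 = -1
Common difference d = -1.
First term a = 1.
Formula: S_i = 1 - 1*i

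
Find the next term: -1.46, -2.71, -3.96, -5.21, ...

Differences: -2.71 - -1.46 = -1.25
This is an arithmetic sequence with common difference d = -1.25.
Next term = -5.21 + -1.25 = -6.46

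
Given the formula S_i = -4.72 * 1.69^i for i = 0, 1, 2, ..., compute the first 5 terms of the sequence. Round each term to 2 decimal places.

This is a geometric sequence.
i=0: S_0 = -4.72 * 1.69^0 = -4.72
i=1: S_1 = -4.72 * 1.69^1 ≈ -7.98
i=2: S_2 = -4.72 * 1.69^2 ≈ -13.48
i=3: S_3 = -4.72 * 1.69^3 ≈ -22.78
i=4: S_4 = -4.72 * 1.69^4 ≈ -38.5
The first 5 terms are: [-4.72, -7.98, -13.48, -22.78, -38.5]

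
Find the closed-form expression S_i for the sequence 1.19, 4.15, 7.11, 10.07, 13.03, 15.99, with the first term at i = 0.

Check differences: 4.15 - 1.19 = 2.96
7.11 - 4.15 = 2.96
Common difference d = 2.96.
First term a = 1.19.
Formula: S_i = 1.19 + 2.96*i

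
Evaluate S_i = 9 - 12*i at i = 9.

S_9 = 9 + -12*9 = 9 + -108 = -99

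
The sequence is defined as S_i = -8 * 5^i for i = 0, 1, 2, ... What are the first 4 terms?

This is a geometric sequence.
i=0: S_0 = -8 * 5^0 = -8
i=1: S_1 = -8 * 5^1 = -40
i=2: S_2 = -8 * 5^2 = -200
i=3: S_3 = -8 * 5^3 = -1000
The first 4 terms are: [-8, -40, -200, -1000]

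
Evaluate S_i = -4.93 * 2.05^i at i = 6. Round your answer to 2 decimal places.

S_6 = -4.93 * 2.05^6 ≈ -4.93 * 74.2204 ≈ -365.91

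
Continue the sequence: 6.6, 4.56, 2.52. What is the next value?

Differences: 4.56 - 6.6 = -2.04
This is an arithmetic sequence with common difference d = -2.04.
Next term = 2.52 + -2.04 = 0.48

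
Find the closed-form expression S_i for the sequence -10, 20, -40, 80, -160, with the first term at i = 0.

Check ratios: 20 / -10 = -2.0
Common ratio r = -2.
First term a = -10.
Formula: S_i = -10 * (-2)^i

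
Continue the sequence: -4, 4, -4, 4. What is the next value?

Ratios: 4 / -4 = -1.0
This is a geometric sequence with common ratio r = -1.
Next term = 4 * -1 = -4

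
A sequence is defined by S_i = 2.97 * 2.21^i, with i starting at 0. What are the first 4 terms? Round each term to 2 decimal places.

This is a geometric sequence.
i=0: S_0 = 2.97 * 2.21^0 = 2.97
i=1: S_1 = 2.97 * 2.21^1 ≈ 6.56
i=2: S_2 = 2.97 * 2.21^2 ≈ 14.51
i=3: S_3 = 2.97 * 2.21^3 ≈ 32.06
The first 4 terms are: [2.97, 6.56, 14.51, 32.06]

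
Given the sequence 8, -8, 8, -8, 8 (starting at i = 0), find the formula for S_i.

Check ratios: -8 / 8 = -1.0
Common ratio r = -1.
First term a = 8.
Formula: S_i = 8 * (-1)^i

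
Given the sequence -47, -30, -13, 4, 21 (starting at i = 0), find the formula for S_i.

Check differences: -30 - -47 = 17
-13 - -30 = 17
Common difference d = 17.
First term a = -47.
Formula: S_i = -47 + 17*i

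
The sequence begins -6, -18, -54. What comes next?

Ratios: -18 / -6 = 3.0
This is a geometric sequence with common ratio r = 3.
Next term = -54 * 3 = -162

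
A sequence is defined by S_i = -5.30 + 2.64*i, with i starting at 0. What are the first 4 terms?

This is an arithmetic sequence.
i=0: S_0 = -5.3 + 2.64*0 = -5.3
i=1: S_1 = -5.3 + 2.64*1 = -2.66
i=2: S_2 = -5.3 + 2.64*2 = -0.02
i=3: S_3 = -5.3 + 2.64*3 = 2.62
The first 4 terms are: [-5.3, -2.66, -0.02, 2.62]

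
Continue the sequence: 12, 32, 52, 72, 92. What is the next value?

Differences: 32 - 12 = 20
This is an arithmetic sequence with common difference d = 20.
Next term = 92 + 20 = 112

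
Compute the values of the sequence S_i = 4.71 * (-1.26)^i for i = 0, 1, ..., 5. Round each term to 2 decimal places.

This is a geometric sequence.
i=0: S_0 = 4.71 * (-1.26)^0 = 4.71
i=1: S_1 = 4.71 * (-1.26)^1 ≈ -5.93
i=2: S_2 = 4.71 * (-1.26)^2 ≈ 7.48
i=3: S_3 = 4.71 * (-1.26)^3 ≈ -9.42
i=4: S_4 = 4.71 * (-1.26)^4 ≈ 11.87
i=5: S_5 = 4.71 * (-1.26)^5 ≈ -14.96
The first 6 terms are: [4.71, -5.93, 7.48, -9.42, 11.87, -14.96]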